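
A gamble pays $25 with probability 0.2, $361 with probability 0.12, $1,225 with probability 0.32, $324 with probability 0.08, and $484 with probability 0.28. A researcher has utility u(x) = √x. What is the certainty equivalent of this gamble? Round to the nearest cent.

$487.53

E[u] = 0.2·√25 + 0.12·√361 + 0.32·√1225 + 0.08·√324 + 0.28·√484 = 0.2·5 + 0.12·19 + 0.32·35 + 0.08·18 + 0.28·22 = 22.08
CE = (22.08)² = 487.5264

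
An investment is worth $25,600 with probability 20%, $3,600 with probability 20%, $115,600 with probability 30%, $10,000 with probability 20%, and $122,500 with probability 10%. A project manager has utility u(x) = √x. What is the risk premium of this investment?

$14,369

E[u] = 0.2·√25600 + 0.2·√3600 + 0.3·√115600 + 0.2·√10000 + 0.1·√122500 = 0.2·160 + 0.2·60 + 0.3·340 + 0.2·100 + 0.1·350 = 201
CE = (201)² = 40401
Risk premium = EV − CE = 54770 − 40401 = 14369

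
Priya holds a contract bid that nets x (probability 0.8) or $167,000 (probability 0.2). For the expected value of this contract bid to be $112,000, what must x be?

0.8·x + 0.2·167000 = 112000
0.8·x = 112000 − 33400 = 78600
x = 78600 / 0.8 = 98250

x = $98,250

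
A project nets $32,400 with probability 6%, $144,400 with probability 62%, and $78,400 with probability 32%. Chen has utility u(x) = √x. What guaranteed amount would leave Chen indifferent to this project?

E[u] = 0.06·√32400 + 0.62·√144400 + 0.32·√78400 = 0.06·180 + 0.62·380 + 0.32·280 = 336
CE = (336)² = 112896

$112,896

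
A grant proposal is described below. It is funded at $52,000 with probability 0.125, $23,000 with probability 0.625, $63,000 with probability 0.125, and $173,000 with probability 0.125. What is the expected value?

$50,375

EV = 0.125 × 52000 + 0.625 × 23000 + 0.125 × 63000 + 0.125 × 173000 = 6500 + 14375 + 7875 + 21625 = 50375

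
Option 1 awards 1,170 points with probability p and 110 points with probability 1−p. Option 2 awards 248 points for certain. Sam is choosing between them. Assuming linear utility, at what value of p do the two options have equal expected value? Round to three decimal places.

p = 0.130

p·1170 + (1−p)·110 = 248
1060p + 110 = 248
p = (248 − 110) / 1060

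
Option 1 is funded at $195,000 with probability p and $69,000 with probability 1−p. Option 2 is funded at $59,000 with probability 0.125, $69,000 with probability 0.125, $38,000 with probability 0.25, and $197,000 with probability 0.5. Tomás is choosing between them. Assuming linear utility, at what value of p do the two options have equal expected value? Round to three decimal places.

EV(Option 2) = 0.125 × 59000 + 0.125 × 69000 + 0.25 × 38000 + 0.5 × 197000 = 7375 + 8625 + 9500 + 98500 = 124000
p·195000 + (1−p)·69000 = 124000
126000p + 69000 = 124000
p = (124000 − 69000) / 126000

p = 0.437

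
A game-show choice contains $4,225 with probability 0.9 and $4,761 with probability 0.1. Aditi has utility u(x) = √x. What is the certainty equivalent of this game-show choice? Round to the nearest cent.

E[u] = 0.9·√4225 + 0.1·√4761 = 0.9·65 + 0.1·69 = 65.4
CE = (65.4)² = 4277.16

$4,277.16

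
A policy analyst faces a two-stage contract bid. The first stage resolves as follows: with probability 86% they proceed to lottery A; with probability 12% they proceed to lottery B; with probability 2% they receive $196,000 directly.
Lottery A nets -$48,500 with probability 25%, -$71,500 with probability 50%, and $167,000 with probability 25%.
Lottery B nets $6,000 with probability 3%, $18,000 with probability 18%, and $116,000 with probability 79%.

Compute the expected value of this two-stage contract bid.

$10,059.70

EV(A) = 0.25 × (-48500) + 0.5 × (-71500) + 0.25 × 167000 = -12125 − 35750 + 41750 = -6125
EV(B) = 0.03 × 6000 + 0.18 × 18000 + 0.79 × 116000 = 180 + 3240 + 91640 = 95060
Branch C: 196000 (certain)
Overall = 0.86 × (-6125) + 0.12 × 95060 + 0.02 × 196000 = -5267.5 + 11407.2 + 3920 = 10059.7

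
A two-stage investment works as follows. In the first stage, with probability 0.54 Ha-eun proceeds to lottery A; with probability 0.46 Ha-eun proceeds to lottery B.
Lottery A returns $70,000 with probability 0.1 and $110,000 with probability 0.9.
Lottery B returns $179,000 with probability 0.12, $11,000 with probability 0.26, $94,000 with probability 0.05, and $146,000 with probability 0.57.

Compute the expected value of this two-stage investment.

EV(A) = 0.1 × 70000 + 0.9 × 110000 = 7000 + 99000 = 106000
EV(B) = 0.12 × 179000 + 0.26 × 11000 + 0.05 × 94000 + 0.57 × 146000 = 21480 + 2860 + 4700 + 83220 = 112260
Overall = 0.54 × 106000 + 0.46 × 112260 = 57240 + 51639.6 = 108879.6

$108,879.60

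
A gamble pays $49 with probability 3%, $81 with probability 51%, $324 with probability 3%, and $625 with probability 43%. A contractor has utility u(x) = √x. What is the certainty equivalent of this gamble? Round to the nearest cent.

E[u] = 0.03·√49 + 0.51·√81 + 0.03·√324 + 0.43·√625 = 0.03·7 + 0.51·9 + 0.03·18 + 0.43·25 = 16.09
CE = (16.09)² = 258.8881

$258.89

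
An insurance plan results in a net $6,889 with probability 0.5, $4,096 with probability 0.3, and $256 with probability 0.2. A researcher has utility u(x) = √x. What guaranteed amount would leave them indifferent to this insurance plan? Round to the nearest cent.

E[u] = 0.5·√6889 + 0.3·√4096 + 0.2·√256 = 0.5·83 + 0.3·64 + 0.2·16 = 63.9
CE = (63.9)² = 4083.21

$4,083.21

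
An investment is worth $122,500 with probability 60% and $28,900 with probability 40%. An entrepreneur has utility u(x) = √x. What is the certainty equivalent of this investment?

E[u] = 0.6·√122500 + 0.4·√28900 = 0.6·350 + 0.4·170 = 278
CE = (278)² = 77284

$77,284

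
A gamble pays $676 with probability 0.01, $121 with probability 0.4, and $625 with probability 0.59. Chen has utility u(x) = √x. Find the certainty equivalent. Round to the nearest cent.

$376.75

E[u] = 0.01·√676 + 0.4·√121 + 0.59·√625 = 0.01·26 + 0.4·11 + 0.59·25 = 19.41
CE = (19.41)² = 376.7481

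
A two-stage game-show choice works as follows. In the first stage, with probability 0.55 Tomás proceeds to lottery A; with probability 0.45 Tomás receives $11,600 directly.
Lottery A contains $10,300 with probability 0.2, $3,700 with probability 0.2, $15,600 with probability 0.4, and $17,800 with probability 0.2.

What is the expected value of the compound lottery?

EV(A) = 0.2 × 10300 + 0.2 × 3700 + 0.4 × 15600 + 0.2 × 17800 = 2060 + 740 + 6240 + 3560 = 12600
Branch B: 11600 (certain)
Overall = 0.55 × 12600 + 0.45 × 11600 = 6930 + 5220 = 12150

$12,150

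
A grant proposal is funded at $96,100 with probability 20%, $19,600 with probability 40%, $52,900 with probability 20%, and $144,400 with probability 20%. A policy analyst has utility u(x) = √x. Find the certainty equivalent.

$57,600

E[u] = 0.2·√96100 + 0.4·√19600 + 0.2·√52900 + 0.2·√144400 = 0.2·310 + 0.4·140 + 0.2·230 + 0.2·380 = 240
CE = (240)² = 57600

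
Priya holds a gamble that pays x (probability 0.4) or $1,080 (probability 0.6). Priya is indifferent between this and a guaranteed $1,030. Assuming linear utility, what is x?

0.4·x + 0.6·1080 = 1030
0.4·x = 1030 − 648 = 382
x = 382 / 0.4 = 955

x = $955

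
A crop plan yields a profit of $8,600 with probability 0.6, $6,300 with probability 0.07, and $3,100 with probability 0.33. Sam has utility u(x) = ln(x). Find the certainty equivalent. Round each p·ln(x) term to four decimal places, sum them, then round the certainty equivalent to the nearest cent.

$6,008.92

E[u] = 0.6·ln(8600) + 0.07·ln(6300) + 0.33·ln(3100) = 5.4357 + 0.6124 + 2.6529 = 8.7010
CE = e^8.7010 ≈ 6008.92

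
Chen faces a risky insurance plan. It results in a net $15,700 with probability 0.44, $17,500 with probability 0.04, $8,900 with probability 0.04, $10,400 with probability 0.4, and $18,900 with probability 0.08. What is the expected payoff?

$13,636

EV = 0.44 × 15700 + 0.04 × 17500 + 0.04 × 8900 + 0.4 × 10400 + 0.08 × 18900 = 6908 + 700 + 356 + 4160 + 1512 = 13636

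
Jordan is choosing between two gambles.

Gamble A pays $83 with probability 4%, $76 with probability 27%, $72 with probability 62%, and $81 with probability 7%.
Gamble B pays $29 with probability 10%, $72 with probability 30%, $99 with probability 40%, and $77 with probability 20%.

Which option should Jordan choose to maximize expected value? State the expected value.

Gamble B ($79.50)

Gamble A = 0.04 × 83 + 0.27 × 76 + 0.62 × 72 + 0.07 × 81 = 3.32 + 20.52 + 44.64 + 5.67 = 74.15
Gamble B = 0.1 × 29 + 0.3 × 72 + 0.4 × 99 + 0.2 × 77 = 2.9 + 21.6 + 39.6 + 15.4 = 79.5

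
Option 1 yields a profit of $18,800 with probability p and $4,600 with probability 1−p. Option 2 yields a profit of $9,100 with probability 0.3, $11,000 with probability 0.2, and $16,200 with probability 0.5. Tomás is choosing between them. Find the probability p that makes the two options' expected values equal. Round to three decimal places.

p = 0.594

EV(Option 2) = 0.3 × 9100 + 0.2 × 11000 + 0.5 × 16200 = 2730 + 2200 + 8100 = 13030
p·18800 + (1−p)·4600 = 13030
14200p + 4600 = 13030
p = (13030 − 4600) / 14200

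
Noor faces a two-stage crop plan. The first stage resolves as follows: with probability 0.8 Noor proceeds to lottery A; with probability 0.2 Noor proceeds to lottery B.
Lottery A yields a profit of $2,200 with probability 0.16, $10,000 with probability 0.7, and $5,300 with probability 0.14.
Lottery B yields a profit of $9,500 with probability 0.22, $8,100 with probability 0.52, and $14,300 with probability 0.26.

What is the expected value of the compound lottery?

$8,479.20

EV(A) = 0.16 × 2200 + 0.7 × 10000 + 0.14 × 5300 = 352 + 7000 + 742 = 8094
EV(B) = 0.22 × 9500 + 0.52 × 8100 + 0.26 × 14300 = 2090 + 4212 + 3718 = 10020
Overall = 0.8 × 8094 + 0.2 × 10020 = 6475.2 + 2004 = 8479.2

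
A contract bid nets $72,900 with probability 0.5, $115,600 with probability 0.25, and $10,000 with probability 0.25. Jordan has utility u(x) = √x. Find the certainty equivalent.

E[u] = 0.5·√72900 + 0.25·√115600 + 0.25·√10000 = 0.5·270 + 0.25·340 + 0.25·100 = 245
CE = (245)² = 60025

$60,025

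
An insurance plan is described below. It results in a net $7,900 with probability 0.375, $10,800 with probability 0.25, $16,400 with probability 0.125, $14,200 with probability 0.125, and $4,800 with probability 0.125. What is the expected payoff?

$10,087.50

EV = 0.375 × 7900 + 0.25 × 10800 + 0.125 × 16400 + 0.125 × 14200 + 0.125 × 4800 = 2962.5 + 2700 + 2050 + 1775 + 600 = 10087.5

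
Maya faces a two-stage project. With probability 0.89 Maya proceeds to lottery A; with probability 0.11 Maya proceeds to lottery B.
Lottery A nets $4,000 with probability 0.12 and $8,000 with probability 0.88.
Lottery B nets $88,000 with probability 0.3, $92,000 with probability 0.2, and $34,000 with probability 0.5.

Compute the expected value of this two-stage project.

$13,490.80

EV(A) = 0.12 × 4000 + 0.88 × 8000 = 480 + 7040 = 7520
EV(B) = 0.3 × 88000 + 0.2 × 92000 + 0.5 × 34000 = 26400 + 18400 + 17000 = 61800
Overall = 0.89 × 7520 + 0.11 × 61800 = 6692.8 + 6798 = 13490.8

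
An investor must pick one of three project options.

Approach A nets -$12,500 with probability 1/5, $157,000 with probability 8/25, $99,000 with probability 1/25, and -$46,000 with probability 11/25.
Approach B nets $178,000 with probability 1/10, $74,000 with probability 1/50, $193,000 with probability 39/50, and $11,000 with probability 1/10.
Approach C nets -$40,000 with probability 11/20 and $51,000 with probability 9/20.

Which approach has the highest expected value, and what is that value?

Approach A = 1/5 × (-12500) + 8/25 × 157000 + 1/25 × 99000 + 11/25 × (-46000) = -2500 + 50240 + 3960 − 20240 = 31460
Approach B = 1/10 × 178000 + 1/50 × 74000 + 39/50 × 193000 + 1/10 × 11000 = 17800 + 1480 + 150540 + 1100 = 170920
Approach C = 11/20 × (-40000) + 9/20 × 51000 = -22000 + 22950 = 950

Approach B ($170,920)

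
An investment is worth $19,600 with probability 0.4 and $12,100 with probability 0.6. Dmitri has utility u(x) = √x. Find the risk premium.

$216

E[u] = 0.4·√19600 + 0.6·√12100 = 0.4·140 + 0.6·110 = 122
CE = (122)² = 14884
Risk premium = EV − CE = 15100 − 14884 = 216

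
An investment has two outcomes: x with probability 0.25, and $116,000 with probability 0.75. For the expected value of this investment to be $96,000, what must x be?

x = $36,000

0.25·x + 0.75·116000 = 96000
0.25·x = 96000 − 87000 = 9000
x = 9000 / 0.25 = 36000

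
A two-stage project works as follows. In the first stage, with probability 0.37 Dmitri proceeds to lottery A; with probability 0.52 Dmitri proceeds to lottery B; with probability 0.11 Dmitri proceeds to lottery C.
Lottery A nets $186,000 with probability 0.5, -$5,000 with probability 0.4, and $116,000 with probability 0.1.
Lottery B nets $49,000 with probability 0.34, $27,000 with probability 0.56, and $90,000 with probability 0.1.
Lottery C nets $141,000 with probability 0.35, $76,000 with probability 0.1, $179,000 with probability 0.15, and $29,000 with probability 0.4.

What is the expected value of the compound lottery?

EV(A) = 0.5 × 186000 + 0.4 × (-5000) + 0.1 × 116000 = 93000 − 2000 + 11600 = 102600
EV(B) = 0.34 × 49000 + 0.56 × 27000 + 0.1 × 90000 = 16660 + 15120 + 9000 = 40780
EV(C) = 0.35 × 141000 + 0.1 × 76000 + 0.15 × 179000 + 0.4 × 29000 = 49350 + 7600 + 26850 + 11600 = 95400
Overall = 0.37 × 102600 + 0.52 × 40780 + 0.11 × 95400 = 37962 + 21205.6 + 10494 = 69661.6

$69,661.60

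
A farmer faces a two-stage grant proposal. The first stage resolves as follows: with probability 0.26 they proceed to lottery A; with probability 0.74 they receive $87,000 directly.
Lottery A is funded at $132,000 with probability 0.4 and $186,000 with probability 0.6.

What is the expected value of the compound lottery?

EV(A) = 0.4 × 132000 + 0.6 × 186000 = 52800 + 111600 = 164400
Branch B: 87000 (certain)
Overall = 0.26 × 164400 + 0.74 × 87000 = 42744 + 64380 = 107124

$107,124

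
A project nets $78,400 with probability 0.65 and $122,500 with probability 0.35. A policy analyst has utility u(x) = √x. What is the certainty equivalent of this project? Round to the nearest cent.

E[u] = 0.65·√78400 + 0.35·√122500 = 0.65·280 + 0.35·350 = 304.5
CE = (304.5)² = 92720.25

$92,720.25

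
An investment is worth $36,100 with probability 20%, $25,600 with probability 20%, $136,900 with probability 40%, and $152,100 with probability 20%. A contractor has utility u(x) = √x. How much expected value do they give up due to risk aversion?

$9,904

E[u] = 0.2·√36100 + 0.2·√25600 + 0.4·√136900 + 0.2·√152100 = 0.2·190 + 0.2·160 + 0.4·370 + 0.2·390 = 296
CE = (296)² = 87616
Risk premium = EV − CE = 97520 − 87616 = 9904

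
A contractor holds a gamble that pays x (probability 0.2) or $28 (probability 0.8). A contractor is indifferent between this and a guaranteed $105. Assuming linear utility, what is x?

x = $413

0.2·x + 0.8·28 = 105
0.2·x = 105 − 22.4 = 82.6
x = 82.6 / 0.2 = 413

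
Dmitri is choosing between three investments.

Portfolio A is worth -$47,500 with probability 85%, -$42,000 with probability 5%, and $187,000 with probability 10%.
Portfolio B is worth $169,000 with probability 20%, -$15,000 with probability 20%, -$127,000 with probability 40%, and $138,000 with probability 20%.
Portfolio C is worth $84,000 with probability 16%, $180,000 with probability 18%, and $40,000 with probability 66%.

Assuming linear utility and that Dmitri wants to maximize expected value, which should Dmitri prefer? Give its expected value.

Portfolio C ($72,240)

Portfolio A = 0.85 × (-47500) + 0.05 × (-42000) + 0.1 × 187000 = -40375 − 2100 + 18700 = -23775
Portfolio B = 0.2 × 169000 + 0.2 × (-15000) + 0.4 × (-127000) + 0.2 × 138000 = 33800 − 3000 − 50800 + 27600 = 7600
Portfolio C = 0.16 × 84000 + 0.18 × 180000 + 0.66 × 40000 = 13440 + 32400 + 26400 = 72240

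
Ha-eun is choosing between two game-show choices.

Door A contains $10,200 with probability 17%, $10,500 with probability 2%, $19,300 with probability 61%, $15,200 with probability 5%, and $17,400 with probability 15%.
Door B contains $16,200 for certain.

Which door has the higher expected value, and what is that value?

Door A = 0.17 × 10200 + 0.02 × 10500 + 0.61 × 19300 + 0.05 × 15200 + 0.15 × 17400 = 1734 + 210 + 11773 + 760 + 2610 = 17087
Door B: 16200 (certain)

Door A ($17,087)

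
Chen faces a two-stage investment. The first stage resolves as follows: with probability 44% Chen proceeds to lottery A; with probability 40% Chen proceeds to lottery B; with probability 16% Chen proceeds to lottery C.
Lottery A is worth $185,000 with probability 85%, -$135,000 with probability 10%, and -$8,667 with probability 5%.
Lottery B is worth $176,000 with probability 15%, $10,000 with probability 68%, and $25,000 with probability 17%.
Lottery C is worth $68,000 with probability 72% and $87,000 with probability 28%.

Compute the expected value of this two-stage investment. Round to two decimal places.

$89,770.53

EV(A) = 0.85 × 185000 + 0.1 × (-135000) + 0.05 × (-8667) = 157250 − 13500 − 433.35 = 143316.65
EV(B) = 0.15 × 176000 + 0.68 × 10000 + 0.17 × 25000 = 26400 + 6800 + 4250 = 37450
EV(C) = 0.72 × 68000 + 0.28 × 87000 = 48960 + 24360 = 73320
Overall = 0.44 × 143316.65 + 0.4 × 37450 + 0.16 × 73320 = 63059.326 + 14980 + 11731.2 = 89770.526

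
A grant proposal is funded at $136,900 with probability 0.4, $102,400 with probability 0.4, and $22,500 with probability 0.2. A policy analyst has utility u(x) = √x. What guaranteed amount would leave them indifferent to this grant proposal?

E[u] = 0.4·√136900 + 0.4·√102400 + 0.2·√22500 = 0.4·370 + 0.4·320 + 0.2·150 = 306
CE = (306)² = 93636

$93,636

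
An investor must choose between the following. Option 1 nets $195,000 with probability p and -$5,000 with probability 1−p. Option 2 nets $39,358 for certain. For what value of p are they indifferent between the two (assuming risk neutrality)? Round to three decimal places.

p·195000 + (1−p)·(-5000) = 39358
200000p − 5000 = 39358
p = (39358 + 5000) / 200000

p = 0.222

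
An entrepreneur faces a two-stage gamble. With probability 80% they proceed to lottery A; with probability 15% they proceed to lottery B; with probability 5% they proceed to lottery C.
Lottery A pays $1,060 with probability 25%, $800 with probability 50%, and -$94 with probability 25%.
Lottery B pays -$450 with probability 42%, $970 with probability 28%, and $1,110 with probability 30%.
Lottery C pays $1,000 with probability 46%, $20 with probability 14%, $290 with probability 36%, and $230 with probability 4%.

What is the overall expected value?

EV(A) = 0.25 × 1060 + 0.5 × 800 + 0.25 × (-94) = 265 + 400 − 23.5 = 641.5
EV(B) = 0.42 × (-450) + 0.28 × 970 + 0.3 × 1110 = -189 + 271.6 + 333 = 415.6
EV(C) = 0.46 × 1000 + 0.14 × 20 + 0.36 × 290 + 0.04 × 230 = 460 + 2.8 + 104.4 + 9.2 = 576.4
Overall = 0.8 × 641.5 + 0.15 × 415.6 + 0.05 × 576.4 = 513.2 + 62.34 + 28.82 = 604.36

$604.36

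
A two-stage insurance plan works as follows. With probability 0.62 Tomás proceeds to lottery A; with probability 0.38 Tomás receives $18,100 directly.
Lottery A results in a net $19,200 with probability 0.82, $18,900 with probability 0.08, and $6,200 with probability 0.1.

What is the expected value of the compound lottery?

$17,961.12

EV(A) = 0.82 × 19200 + 0.08 × 18900 + 0.1 × 6200 = 15744 + 1512 + 620 = 17876
Branch B: 18100 (certain)
Overall = 0.62 × 17876 + 0.38 × 18100 = 11083.12 + 6878 = 17961.12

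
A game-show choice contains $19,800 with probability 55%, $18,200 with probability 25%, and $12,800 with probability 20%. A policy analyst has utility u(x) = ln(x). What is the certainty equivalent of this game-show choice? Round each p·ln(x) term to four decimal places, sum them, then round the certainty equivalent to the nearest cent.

$17,767.03

E[u] = 0.55·ln(19800) + 0.25·ln(18200) + 0.2·ln(12800) = 5.4414 + 2.4523 + 1.8914 = 9.7851
CE = e^9.7851 ≈ 17767.03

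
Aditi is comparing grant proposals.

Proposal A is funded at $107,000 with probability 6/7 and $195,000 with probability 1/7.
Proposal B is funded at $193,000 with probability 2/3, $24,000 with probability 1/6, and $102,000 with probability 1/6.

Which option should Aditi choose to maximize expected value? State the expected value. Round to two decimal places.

Proposal A = 6/7 × 107000 + 1/7 × 195000 = 91714.2857 + 27857.1429 = 119571.4286
Proposal B = 2/3 × 193000 + 1/6 × 24000 + 1/6 × 102000 = 128666.6667 + 4000 + 17000 = 149666.6667

Proposal B ($149,666.67)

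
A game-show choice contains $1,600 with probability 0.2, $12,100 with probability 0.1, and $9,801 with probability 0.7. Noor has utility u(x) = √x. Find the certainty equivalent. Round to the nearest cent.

$7,796.89

E[u] = 0.2·√1600 + 0.1·√12100 + 0.7·√9801 = 0.2·40 + 0.1·110 + 0.7·99 = 88.3
CE = (88.3)² = 7796.89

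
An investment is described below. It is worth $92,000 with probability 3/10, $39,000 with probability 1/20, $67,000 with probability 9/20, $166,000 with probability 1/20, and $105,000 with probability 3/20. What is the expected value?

$83,750

EV = 3/10 × 92000 + 1/20 × 39000 + 9/20 × 67000 + 1/20 × 166000 + 3/20 × 105000 = 27600 + 1950 + 30150 + 8300 + 15750 = 83750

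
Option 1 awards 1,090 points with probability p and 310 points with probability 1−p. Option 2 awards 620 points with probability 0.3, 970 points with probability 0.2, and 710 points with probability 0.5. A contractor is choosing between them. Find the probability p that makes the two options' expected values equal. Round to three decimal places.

p = 0.545

EV(Option 2) = 0.3 × 620 + 0.2 × 970 + 0.5 × 710 = 186 + 194 + 355 = 735
p·1090 + (1−p)·310 = 735
780p + 310 = 735
p = (735 − 310) / 780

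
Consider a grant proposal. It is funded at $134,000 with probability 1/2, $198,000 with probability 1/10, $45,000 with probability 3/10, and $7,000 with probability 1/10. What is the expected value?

EV = 1/2 × 134000 + 1/10 × 198000 + 3/10 × 45000 + 1/10 × 7000 = 67000 + 19800 + 13500 + 700 = 101000

$101,000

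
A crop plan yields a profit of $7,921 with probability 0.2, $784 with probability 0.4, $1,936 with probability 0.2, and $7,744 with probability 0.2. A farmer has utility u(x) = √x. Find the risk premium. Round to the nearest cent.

$764.64

E[u] = 0.2·√7921 + 0.4·√784 + 0.2·√1936 + 0.2·√7744 = 0.2·89 + 0.4·28 + 0.2·44 + 0.2·88 = 55.4
CE = (55.4)² = 3069.16
Risk premium = EV − CE = 3833.8 − 3069.16 = 764.64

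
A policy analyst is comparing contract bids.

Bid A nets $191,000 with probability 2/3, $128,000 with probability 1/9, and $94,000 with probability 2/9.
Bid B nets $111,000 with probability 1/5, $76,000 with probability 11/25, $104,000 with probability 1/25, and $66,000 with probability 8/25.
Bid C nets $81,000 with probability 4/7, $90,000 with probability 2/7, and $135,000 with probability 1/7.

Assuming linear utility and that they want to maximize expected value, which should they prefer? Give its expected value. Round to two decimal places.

Bid A ($162,444.44)

Bid A = 2/3 × 191000 + 1/9 × 128000 + 2/9 × 94000 = 127333.3333 + 14222.2222 + 20888.8889 = 162444.4444
Bid B = 1/5 × 111000 + 11/25 × 76000 + 1/25 × 104000 + 8/25 × 66000 = 22200 + 33440 + 4160 + 21120 = 80920
Bid C = 4/7 × 81000 + 2/7 × 90000 + 1/7 × 135000 = 46285.7143 + 25714.2857 + 19285.7143 = 91285.7143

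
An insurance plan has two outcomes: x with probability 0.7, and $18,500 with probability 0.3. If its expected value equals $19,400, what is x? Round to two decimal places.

x = $19,785.71

0.7·x + 0.3·18500 = 19400
0.7·x = 19400 − 5550 = 13850
x = 13850 / 0.7 = 19785.7143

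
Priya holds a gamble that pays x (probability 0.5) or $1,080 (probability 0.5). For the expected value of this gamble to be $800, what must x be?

x = $520

0.5·x + 0.5·1080 = 800
0.5·x = 800 − 540 = 260
x = 260 / 0.5 = 520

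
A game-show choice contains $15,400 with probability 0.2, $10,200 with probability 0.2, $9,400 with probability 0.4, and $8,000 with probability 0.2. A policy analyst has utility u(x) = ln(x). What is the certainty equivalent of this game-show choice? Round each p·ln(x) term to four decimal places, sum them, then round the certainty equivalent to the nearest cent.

E[u] = 0.2·ln(15400) + 0.2·ln(10200) + 0.4·ln(9400) + 0.2·ln(8000) = 1.9284 + 1.8460 + 3.6594 + 1.7974 = 9.2312
CE = e^9.2312 ≈ 10210.79

$10,210.79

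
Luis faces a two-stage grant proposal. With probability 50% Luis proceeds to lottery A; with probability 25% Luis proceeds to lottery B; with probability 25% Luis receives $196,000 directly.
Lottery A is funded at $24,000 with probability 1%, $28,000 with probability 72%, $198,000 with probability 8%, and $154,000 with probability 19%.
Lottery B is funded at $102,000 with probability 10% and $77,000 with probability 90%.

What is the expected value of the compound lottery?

$101,625

EV(A) = 0.01 × 24000 + 0.72 × 28000 + 0.08 × 198000 + 0.19 × 154000 = 240 + 20160 + 15840 + 29260 = 65500
EV(B) = 0.1 × 102000 + 0.9 × 77000 = 10200 + 69300 = 79500
Branch C: 196000 (certain)
Overall = 0.5 × 65500 + 0.25 × 79500 + 0.25 × 196000 = 32750 + 19875 + 49000 = 101625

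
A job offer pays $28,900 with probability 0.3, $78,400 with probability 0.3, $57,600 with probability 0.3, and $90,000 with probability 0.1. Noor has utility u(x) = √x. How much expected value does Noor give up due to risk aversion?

$2,301

E[u] = 0.3·√28900 + 0.3·√78400 + 0.3·√57600 + 0.1·√90000 = 0.3·170 + 0.3·280 + 0.3·240 + 0.1·300 = 237
CE = (237)² = 56169
Risk premium = EV − CE = 58470 − 56169 = 2301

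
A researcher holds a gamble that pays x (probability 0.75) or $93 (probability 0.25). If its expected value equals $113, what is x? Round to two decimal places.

x = $119.67

0.75·x + 0.25·93 = 113
0.75·x = 113 − 23.25 = 89.75
x = 89.75 / 0.75 = 119.6667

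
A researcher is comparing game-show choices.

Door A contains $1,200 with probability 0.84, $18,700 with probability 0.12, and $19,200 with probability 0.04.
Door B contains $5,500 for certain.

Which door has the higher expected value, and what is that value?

Door B ($5,500)

Door A = 0.84 × 1200 + 0.12 × 18700 + 0.04 × 19200 = 1008 + 2244 + 768 = 4020
Door B: 5500 (certain)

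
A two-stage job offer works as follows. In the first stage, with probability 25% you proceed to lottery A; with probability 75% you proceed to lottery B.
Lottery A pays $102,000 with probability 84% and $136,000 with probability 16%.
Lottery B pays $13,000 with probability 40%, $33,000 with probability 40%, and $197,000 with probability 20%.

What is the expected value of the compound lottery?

$70,210

EV(A) = 0.84 × 102000 + 0.16 × 136000 = 85680 + 21760 = 107440
EV(B) = 0.4 × 13000 + 0.4 × 33000 + 0.2 × 197000 = 5200 + 13200 + 39400 = 57800
Overall = 0.25 × 107440 + 0.75 × 57800 = 26860 + 43350 = 70210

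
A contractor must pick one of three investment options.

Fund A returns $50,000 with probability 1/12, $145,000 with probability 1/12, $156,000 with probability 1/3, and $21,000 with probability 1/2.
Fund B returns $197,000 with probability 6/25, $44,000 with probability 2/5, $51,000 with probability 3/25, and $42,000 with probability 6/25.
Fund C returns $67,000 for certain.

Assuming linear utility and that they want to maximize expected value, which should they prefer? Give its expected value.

Fund A = 1/12 × 50000 + 1/12 × 145000 + 1/3 × 156000 + 1/2 × 21000 = 4166.6667 + 12083.3333 + 52000 + 10500 = 78750
Fund B = 6/25 × 197000 + 2/5 × 44000 + 3/25 × 51000 + 6/25 × 42000 = 47280 + 17600 + 6120 + 10080 = 81080
Fund C: 67000 (certain)

Fund B ($81,080)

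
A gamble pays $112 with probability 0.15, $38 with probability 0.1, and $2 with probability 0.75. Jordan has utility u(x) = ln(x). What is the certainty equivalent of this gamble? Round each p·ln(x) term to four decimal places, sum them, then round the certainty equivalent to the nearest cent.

$4.91

E[u] = 0.15·ln(112) + 0.1·ln(38) + 0.75·ln(2) = 0.7078 + 0.3638 + 0.5199 = 1.5915
CE = e^1.5915 ≈ 4.91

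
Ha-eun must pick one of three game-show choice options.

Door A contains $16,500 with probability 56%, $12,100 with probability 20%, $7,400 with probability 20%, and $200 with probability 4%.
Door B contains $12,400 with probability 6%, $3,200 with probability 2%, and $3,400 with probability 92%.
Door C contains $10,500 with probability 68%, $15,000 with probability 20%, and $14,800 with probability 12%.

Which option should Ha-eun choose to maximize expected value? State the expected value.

Door A ($13,148)

Door A = 0.56 × 16500 + 0.2 × 12100 + 0.2 × 7400 + 0.04 × 200 = 9240 + 2420 + 1480 + 8 = 13148
Door B = 0.06 × 12400 + 0.02 × 3200 + 0.92 × 3400 = 744 + 64 + 3128 = 3936
Door C = 0.68 × 10500 + 0.2 × 15000 + 0.12 × 14800 = 7140 + 3000 + 1776 = 11916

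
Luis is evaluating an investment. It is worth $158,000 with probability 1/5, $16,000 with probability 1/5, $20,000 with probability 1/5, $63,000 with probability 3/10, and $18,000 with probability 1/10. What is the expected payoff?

$59,500

EV = 1/5 × 158000 + 1/5 × 16000 + 1/5 × 20000 + 3/10 × 63000 + 1/10 × 18000 = 31600 + 3200 + 4000 + 18900 + 1800 = 59500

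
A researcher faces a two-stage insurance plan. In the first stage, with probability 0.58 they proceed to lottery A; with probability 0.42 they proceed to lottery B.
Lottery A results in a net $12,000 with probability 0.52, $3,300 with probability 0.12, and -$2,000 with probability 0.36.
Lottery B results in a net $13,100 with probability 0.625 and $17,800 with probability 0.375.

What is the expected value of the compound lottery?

EV(A) = 0.52 × 12000 + 0.12 × 3300 + 0.36 × (-2000) = 6240 + 396 − 720 = 5916
EV(B) = 0.625 × 13100 + 0.375 × 17800 = 8187.5 + 6675 = 14862.5
Overall = 0.58 × 5916 + 0.42 × 14862.5 = 3431.28 + 6242.25 = 9673.53

$9,673.53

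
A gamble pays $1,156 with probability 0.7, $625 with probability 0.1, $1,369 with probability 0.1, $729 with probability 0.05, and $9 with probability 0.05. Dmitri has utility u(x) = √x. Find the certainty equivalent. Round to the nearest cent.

E[u] = 0.7·√1156 + 0.1·√625 + 0.1·√1369 + 0.05·√729 + 0.05·√9 = 0.7·34 + 0.1·25 + 0.1·37 + 0.05·27 + 0.05·3 = 31.5
CE = (31.5)² = 992.25

$992.25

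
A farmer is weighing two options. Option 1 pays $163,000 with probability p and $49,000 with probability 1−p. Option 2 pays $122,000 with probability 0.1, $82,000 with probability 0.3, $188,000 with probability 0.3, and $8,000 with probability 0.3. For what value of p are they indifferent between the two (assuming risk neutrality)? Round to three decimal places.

p = 0.409

EV(Option 2) = 0.1 × 122000 + 0.3 × 82000 + 0.3 × 188000 + 0.3 × 8000 = 12200 + 24600 + 56400 + 2400 = 95600
p·163000 + (1−p)·49000 = 95600
114000p + 49000 = 95600
p = (95600 − 49000) / 114000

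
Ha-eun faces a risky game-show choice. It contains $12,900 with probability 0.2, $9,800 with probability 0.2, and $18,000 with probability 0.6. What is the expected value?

$15,340

EV = 0.2 × 12900 + 0.2 × 9800 + 0.6 × 18000 = 2580 + 1960 + 10800 = 15340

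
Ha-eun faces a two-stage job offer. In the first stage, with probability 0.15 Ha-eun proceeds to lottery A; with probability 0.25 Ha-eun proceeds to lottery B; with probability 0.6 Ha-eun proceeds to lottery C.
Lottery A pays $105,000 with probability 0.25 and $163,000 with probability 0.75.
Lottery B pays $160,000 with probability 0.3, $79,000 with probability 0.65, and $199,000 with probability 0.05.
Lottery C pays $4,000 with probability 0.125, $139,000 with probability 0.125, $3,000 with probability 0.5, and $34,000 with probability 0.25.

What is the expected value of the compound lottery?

$66,325

EV(A) = 0.25 × 105000 + 0.75 × 163000 = 26250 + 122250 = 148500
EV(B) = 0.3 × 160000 + 0.65 × 79000 + 0.05 × 199000 = 48000 + 51350 + 9950 = 109300
EV(C) = 0.125 × 4000 + 0.125 × 139000 + 0.5 × 3000 + 0.25 × 34000 = 500 + 17375 + 1500 + 8500 = 27875
Overall = 0.15 × 148500 + 0.25 × 109300 + 0.6 × 27875 = 22275 + 27325 + 16725 = 66325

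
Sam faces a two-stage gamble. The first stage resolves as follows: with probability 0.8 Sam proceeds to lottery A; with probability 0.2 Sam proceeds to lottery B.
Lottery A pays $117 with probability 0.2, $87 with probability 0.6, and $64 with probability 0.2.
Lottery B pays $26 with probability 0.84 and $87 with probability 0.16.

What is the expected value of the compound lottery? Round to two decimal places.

EV(A) = 0.2 × 117 + 0.6 × 87 + 0.2 × 64 = 23.4 + 52.2 + 12.8 = 88.4
EV(B) = 0.84 × 26 + 0.16 × 87 = 21.84 + 13.92 = 35.76
Overall = 0.8 × 88.4 + 0.2 × 35.76 = 70.72 + 7.152 = 77.872

$77.87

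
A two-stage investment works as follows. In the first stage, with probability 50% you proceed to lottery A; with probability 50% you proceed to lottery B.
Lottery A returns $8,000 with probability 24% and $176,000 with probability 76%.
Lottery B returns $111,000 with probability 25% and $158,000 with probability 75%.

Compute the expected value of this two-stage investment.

EV(A) = 0.24 × 8000 + 0.76 × 176000 = 1920 + 133760 = 135680
EV(B) = 0.25 × 111000 + 0.75 × 158000 = 27750 + 118500 = 146250
Overall = 0.5 × 135680 + 0.5 × 146250 = 67840 + 73125 = 140965

$140,965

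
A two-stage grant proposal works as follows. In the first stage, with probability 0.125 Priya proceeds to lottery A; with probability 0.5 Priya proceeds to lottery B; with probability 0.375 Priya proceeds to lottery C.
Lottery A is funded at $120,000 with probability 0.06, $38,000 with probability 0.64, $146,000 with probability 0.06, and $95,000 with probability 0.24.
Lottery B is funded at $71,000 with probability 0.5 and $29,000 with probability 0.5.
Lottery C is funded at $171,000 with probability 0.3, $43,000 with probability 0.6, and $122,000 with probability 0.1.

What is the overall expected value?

EV(A) = 0.06 × 120000 + 0.64 × 38000 + 0.06 × 146000 + 0.24 × 95000 = 7200 + 24320 + 8760 + 22800 = 63080
EV(B) = 0.5 × 71000 + 0.5 × 29000 = 35500 + 14500 = 50000
EV(C) = 0.3 × 171000 + 0.6 × 43000 + 0.1 × 122000 = 51300 + 25800 + 12200 = 89300
Overall = 0.125 × 63080 + 0.5 × 50000 + 0.375 × 89300 = 7885 + 25000 + 33487.5 = 66372.5

$66,372.50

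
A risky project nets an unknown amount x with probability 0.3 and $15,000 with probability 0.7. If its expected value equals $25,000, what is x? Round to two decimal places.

x = $48,333.33

0.3·x + 0.7·15000 = 25000
0.3·x = 25000 − 10500 = 14500
x = 14500 / 0.3 = 48333.3333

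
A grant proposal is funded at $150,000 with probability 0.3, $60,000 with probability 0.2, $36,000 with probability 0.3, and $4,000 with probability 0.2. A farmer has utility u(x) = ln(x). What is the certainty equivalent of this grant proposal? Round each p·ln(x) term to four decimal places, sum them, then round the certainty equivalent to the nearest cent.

E[u] = 0.3·ln(150000) + 0.2·ln(60000) + 0.3·ln(36000) + 0.2·ln(4000) = 3.5755 + 2.2004 + 3.1474 + 1.6588 = 10.5821
CE = e^10.5821 ≈ 39422.82

$39,422.82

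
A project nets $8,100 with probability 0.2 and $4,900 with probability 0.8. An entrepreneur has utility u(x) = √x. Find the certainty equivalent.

$5,476

E[u] = 0.2·√8100 + 0.8·√4900 = 0.2·90 + 0.8·70 = 74
CE = (74)² = 5476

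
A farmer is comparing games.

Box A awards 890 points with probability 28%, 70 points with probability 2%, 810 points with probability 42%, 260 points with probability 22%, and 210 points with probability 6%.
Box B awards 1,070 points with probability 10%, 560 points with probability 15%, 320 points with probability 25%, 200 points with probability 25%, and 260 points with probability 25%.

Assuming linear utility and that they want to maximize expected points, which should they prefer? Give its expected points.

Box A (660.6 points)

Box A = 0.28 × 890 + 0.02 × 70 + 0.42 × 810 + 0.22 × 260 + 0.06 × 210 = 249.2 + 1.4 + 340.2 + 57.2 + 12.6 = 660.6
Box B = 0.1 × 1070 + 0.15 × 560 + 0.25 × 320 + 0.25 × 200 + 0.25 × 260 = 107 + 84 + 80 + 50 + 65 = 386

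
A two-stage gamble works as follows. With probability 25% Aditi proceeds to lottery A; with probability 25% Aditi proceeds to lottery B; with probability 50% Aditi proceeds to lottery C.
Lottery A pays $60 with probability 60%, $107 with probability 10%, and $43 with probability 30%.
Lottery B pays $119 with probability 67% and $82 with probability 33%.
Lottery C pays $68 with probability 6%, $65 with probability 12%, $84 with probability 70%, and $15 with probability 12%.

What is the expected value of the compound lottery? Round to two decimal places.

EV(A) = 0.6 × 60 + 0.1 × 107 + 0.3 × 43 = 36 + 10.7 + 12.9 = 59.6
EV(B) = 0.67 × 119 + 0.33 × 82 = 79.73 + 27.06 = 106.79
EV(C) = 0.06 × 68 + 0.12 × 65 + 0.7 × 84 + 0.12 × 15 = 4.08 + 7.8 + 58.8 + 1.8 = 72.48
Overall = 0.25 × 59.6 + 0.25 × 106.79 + 0.5 × 72.48 = 14.9 + 26.6975 + 36.24 = 77.8375

$77.84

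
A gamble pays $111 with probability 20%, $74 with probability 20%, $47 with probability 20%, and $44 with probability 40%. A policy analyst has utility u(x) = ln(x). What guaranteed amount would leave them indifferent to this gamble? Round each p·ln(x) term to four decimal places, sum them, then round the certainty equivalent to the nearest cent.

$59.53

E[u] = 0.2·ln(111) + 0.2·ln(74) + 0.2·ln(47) + 0.4·ln(44) = 0.9419 + 0.8608 + 0.7700 + 1.5137 = 4.0864
CE = e^4.0864 ≈ 59.53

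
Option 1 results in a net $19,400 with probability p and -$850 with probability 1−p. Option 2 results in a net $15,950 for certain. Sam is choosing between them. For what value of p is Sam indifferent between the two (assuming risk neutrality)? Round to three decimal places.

p·19400 + (1−p)·(-850) = 15950
20250p − 850 = 15950
p = (15950 + 850) / 20250

p = 0.830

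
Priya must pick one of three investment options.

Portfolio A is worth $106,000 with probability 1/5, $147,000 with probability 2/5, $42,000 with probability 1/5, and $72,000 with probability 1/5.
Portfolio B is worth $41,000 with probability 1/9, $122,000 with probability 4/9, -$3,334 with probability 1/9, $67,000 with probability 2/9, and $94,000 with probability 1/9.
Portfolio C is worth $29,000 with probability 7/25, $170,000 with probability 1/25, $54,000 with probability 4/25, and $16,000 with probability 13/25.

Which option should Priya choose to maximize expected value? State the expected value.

Portfolio A = 1/5 × 106000 + 2/5 × 147000 + 1/5 × 42000 + 1/5 × 72000 = 21200 + 58800 + 8400 + 14400 = 102800
Portfolio B = 1/9 × 41000 + 4/9 × 122000 + 1/9 × (-3334) + 2/9 × 67000 + 1/9 × 94000 = 4555.5556 + 54222.2222 − 370.4444 + 14888.8889 + 10444.4444 = 83740.6667
Portfolio C = 7/25 × 29000 + 1/25 × 170000 + 4/25 × 54000 + 13/25 × 16000 = 8120 + 6800 + 8640 + 8320 = 31880

Portfolio A ($102,800)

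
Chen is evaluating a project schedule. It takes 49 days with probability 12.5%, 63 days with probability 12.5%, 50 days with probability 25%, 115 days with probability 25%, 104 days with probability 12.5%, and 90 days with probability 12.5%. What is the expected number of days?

79.5 days

EV = 0.125 × 49 + 0.125 × 63 + 0.25 × 50 + 0.25 × 115 + 0.125 × 104 + 0.125 × 90 = 6.125 + 7.875 + 12.5 + 28.75 + 13 + 11.25 = 79.5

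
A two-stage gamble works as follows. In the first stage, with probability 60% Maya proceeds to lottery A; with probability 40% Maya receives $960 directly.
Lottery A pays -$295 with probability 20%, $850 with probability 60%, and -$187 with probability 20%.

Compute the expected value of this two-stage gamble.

$632.16

EV(A) = 0.2 × (-295) + 0.6 × 850 + 0.2 × (-187) = -59 + 510 − 37.4 = 413.6
Branch B: 960 (certain)
Overall = 0.6 × 413.6 + 0.4 × 960 = 248.16 + 384 = 632.16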